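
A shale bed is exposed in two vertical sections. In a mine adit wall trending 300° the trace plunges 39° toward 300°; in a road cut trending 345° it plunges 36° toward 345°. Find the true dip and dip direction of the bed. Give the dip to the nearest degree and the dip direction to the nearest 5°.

true dip 40°, dip direction 315°

The two traces are lines in the plane: v₁ = (sin 300°·cos 39°, cos 300°·cos 39°, −sin 39°), v₂ = (sin 345°·cos 36°, cos 345°·cos 36°, −sin 36°).
n = v₁ × v₂ = (-0.263, 0.264, 0.445) (taken with n_z > 0).
Dip δ = arctan(|n_h|/n_z) = arctan(0.373/0.445) = 40.0°.
Dip direction = azimuth of (n_x, n_y) = atan2(-0.263, 0.264) = 315°.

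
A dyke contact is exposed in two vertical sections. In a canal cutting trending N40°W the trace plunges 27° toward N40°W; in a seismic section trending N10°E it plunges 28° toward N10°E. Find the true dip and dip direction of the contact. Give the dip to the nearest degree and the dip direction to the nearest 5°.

true dip 30°, dip direction 350°

The two traces are lines in the plane: v₁ = (sin 320°·cos 27°, cos 320°·cos 27°, −sin 27°), v₂ = (sin 10°·cos 28°, cos 10°·cos 28°, −sin 28°).
n = v₁ × v₂ = (-0.074, 0.338, 0.603) (taken with n_z > 0).
tan δ = √(n_x²+n_y²)/n_z = 0.347/0.603, so δ = 29.9°.
Dip direction = azimuth of (n_x, n_y) = atan2(-0.074, 0.338) = 348°.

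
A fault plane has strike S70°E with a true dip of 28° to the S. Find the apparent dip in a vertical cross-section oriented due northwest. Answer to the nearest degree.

13°

Angle between strike (S70°E) and section (due northwest): β = 25°.
tan(apparent dip) = tan 28° · sin 25° = 0.2247
apparent dip = arctan 0.2247 = 12.66°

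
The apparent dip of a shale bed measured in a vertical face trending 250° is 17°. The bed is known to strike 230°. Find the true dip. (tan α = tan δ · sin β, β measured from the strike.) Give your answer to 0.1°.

41.8°

β = acute angle between strike 230° and section 250° = 20°.
tan δ = tan α / sin β = tan 17° / sin 20° = 0.3057 / 0.3420 = 0.8939
true dip = arctan 0.8939 = 41.79°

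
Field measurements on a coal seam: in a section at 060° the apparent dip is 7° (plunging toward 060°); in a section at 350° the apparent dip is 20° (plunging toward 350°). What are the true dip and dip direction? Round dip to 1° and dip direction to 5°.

true dip 20°, dip direction 350°

The two traces are lines in the plane: v₁ = (sin 60°·cos 7°, cos 60°·cos 7°, −sin 7°), v₂ = (sin 350°·cos 20°, cos 350°·cos 20°, −sin 20°).
Cross product v₁ × v₂ gives the pole to the plane: n ∝ (-0.057, 0.314, 0.876).
Dip δ = arctan(|n_h|/n_z) = arctan(0.319/0.876) = 20.0°.
The horizontal component of n points toward azimuth atan2(n_x, n_y) = 350°, the dip direction.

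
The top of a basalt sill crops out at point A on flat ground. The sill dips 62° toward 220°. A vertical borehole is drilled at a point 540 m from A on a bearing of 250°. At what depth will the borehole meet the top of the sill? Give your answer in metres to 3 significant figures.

The hole lies 30° from the dip direction, so the down-dip offset is 540 × cos 30° = 467.65 m.
Depth = down-dip offset × tan(dip) = 467.65 × tan 62° = 467.65 × 1.8807
Depth = 879.53 m

880 m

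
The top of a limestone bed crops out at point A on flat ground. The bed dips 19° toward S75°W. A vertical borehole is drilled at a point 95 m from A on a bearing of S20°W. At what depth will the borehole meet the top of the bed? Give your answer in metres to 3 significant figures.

18.8 m

The hole lies 55° from the dip direction, so the down-dip offset is 95 × cos 55° = 54.49 m.
Depth = down-dip offset × tan(dip) = 54.49 × tan 19° = 54.49 × 0.3443
Depth = 18.76 m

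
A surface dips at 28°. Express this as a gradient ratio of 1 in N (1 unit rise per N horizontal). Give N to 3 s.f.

1 : N means tan θ = 1/N, so N = 1/tan 28° = 1/0.5317

1 in 1.88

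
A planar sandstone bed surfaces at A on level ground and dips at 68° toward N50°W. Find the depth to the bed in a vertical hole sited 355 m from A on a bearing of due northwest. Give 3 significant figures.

875 m

The hole lies 5° from the dip direction, so the down-dip offset is 355 × cos 5° = 353.65 m.
Depth = down-dip offset × tan(dip) = 353.65 × tan 68° = 353.65 × 2.4751
Depth = 875.31 m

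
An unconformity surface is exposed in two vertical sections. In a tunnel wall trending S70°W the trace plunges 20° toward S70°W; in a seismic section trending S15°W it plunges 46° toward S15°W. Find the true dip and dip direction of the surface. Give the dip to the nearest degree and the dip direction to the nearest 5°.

true dip 47°, dip direction 180°

Each apparent-dip line lies in the plane. As unit vectors (x east, y north, z up), v₁ plunges 20°→S70°W and v₂ plunges 46°→S15°W.
Cross product v₁ × v₂ gives the pole to the plane: n ∝ (0.002, -0.574, 0.535).
tan δ = √(n_x²+n_y²)/n_z = 0.574/0.535, so δ = 47.0°.
The horizontal component of n points toward azimuth atan2(n_x, n_y) = 180°, the dip direction.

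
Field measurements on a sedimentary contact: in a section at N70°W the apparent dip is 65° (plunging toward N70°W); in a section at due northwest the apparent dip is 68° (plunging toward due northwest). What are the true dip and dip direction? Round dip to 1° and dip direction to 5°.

Each apparent-dip line lies in the plane. As unit vectors (x east, y north, z up), v₁ plunges 65°→N70°W and v₂ plunges 68°→due northwest.
Cross product v₁ × v₂ gives the pole to the plane: n ∝ (-0.106, 0.128, 0.067).
Dip δ = arctan(|n_h|/n_z) = arctan(0.166/0.067) = 68.1°.
The horizontal component of n points toward azimuth atan2(n_x, n_y) = 320°, the dip direction.

true dip 68°, dip direction 320°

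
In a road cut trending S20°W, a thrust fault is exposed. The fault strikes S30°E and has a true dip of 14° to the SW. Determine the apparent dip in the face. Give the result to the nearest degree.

The section lies 50° from the strike.
tan(apparent dip) = tan 14° · sin 50° = 0.1910
apparent dip = arctan 0.1910 = 10.81°

11°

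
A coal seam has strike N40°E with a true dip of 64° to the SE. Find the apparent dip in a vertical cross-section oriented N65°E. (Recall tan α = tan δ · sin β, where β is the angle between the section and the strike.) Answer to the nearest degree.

41°

The section lies 25° from the strike.
tan(apparent dip) = tan 64° · sin 25° = 0.8665
apparent dip = arctan 0.8665 = 40.91°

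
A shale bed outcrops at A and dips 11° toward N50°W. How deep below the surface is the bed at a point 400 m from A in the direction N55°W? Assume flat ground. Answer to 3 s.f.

77.5 m

The hole lies 5° from the dip direction, so the down-dip offset is 400 × cos 5° = 398.48 m.
Depth = down-dip offset × tan(dip) = 398.48 × tan 11° = 398.48 × 0.1944
Depth = 77.46 m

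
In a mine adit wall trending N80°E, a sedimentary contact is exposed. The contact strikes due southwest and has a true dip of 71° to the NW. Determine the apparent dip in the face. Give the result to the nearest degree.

59°

Angle between strike (due southwest) and section (N80°E): β = 35°.
tan(apparent dip) = tan 71° · sin 35° = 1.6658
α = arctan(1.6658) = 59.02°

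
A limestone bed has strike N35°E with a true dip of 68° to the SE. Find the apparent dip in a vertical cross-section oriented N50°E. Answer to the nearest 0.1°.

32.6°

The strike is N35°E and the section trends N50°E; the acute angle between them is β = 15°.
tan(apparent dip) = tan 68° · sin 15° = 0.6406
α = arctan(0.6406) = 32.64°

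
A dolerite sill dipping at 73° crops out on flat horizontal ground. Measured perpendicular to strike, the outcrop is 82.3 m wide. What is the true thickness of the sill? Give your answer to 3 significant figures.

True thickness t = w · sin(dip) = 82.3 × sin 73°
t = 82.3 × 0.9563 = 78.704 m

78.7 m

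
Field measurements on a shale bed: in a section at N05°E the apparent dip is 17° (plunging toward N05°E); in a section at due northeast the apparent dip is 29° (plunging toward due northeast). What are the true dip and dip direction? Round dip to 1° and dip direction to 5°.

true dip 30°, dip direction 065°

Each apparent-dip line lies in the plane. As unit vectors (x east, y north, z up), v₁ plunges 17°→N05°E and v₂ plunges 29°→due northeast.
n = v₁ × v₂ = (0.281, 0.140, 0.538) (taken with n_z > 0).
tan δ = √(n_x²+n_y²)/n_z = 0.314/0.538, so δ = 30.3°.
Dip direction = azimuth of (n_x, n_y) = atan2(0.281, 0.140) = 63°.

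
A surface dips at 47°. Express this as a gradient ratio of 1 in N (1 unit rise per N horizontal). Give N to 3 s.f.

1 in 0.933

1 : N means tan θ = 1/N, so N = 1/tan 47° = 1/1.0724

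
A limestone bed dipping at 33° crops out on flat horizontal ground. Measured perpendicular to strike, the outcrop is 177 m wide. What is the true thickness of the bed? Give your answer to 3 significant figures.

96.4 m

True thickness t = w · sin(dip) = 177 × sin 33°
t = 177 × 0.5446 = 96.401 m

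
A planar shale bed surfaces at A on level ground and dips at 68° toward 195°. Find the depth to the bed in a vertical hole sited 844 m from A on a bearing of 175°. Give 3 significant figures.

The hole lies 20° from the dip direction, so the down-dip offset is 844 × cos 20° = 793.10 m.
Depth = down-dip offset × tan(dip) = 793.10 × tan 68° = 793.10 × 2.4751
Depth = 1962.99 m

1960 m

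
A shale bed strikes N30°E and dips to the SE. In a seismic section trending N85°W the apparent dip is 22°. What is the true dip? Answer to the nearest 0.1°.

The section is 65° from the strike.
tan(true dip) = tan 22° / sin 65° = 0.4458
δ = arctan(0.4458) = 24.03°

24.0°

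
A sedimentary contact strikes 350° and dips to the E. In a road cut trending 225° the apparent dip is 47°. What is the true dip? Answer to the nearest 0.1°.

The section is 55° from the strike.
tan(true dip) = tan 47° / sin 55° = 1.3091
true dip = arctan 1.3091 = 52.62°

52.6°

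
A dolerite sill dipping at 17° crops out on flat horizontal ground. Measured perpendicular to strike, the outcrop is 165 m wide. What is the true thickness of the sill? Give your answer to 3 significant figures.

48.2 m

True thickness t = w · sin(dip) = 165 × sin 17°
t = 165 × 0.2924 = 48.241 m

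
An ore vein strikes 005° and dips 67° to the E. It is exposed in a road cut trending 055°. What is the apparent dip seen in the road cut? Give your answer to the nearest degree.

61°

The strike is 005° and the section trends 055°; the acute angle between them is β = 50°.
tan(apparent dip) = tan 67° · sin 50° = 1.8047
α = arctan(1.8047) = 61.01°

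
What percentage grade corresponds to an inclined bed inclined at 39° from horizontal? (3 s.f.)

grade % = 100 × tan 39° = 100 × 0.8098

81.0%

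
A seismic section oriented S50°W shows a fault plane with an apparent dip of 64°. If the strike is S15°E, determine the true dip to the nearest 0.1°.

66.2°

The section is 65° from the strike.
tan(true dip) = tan 64° / sin 65° = 2.2623
δ = arctan(2.2623) = 66.15°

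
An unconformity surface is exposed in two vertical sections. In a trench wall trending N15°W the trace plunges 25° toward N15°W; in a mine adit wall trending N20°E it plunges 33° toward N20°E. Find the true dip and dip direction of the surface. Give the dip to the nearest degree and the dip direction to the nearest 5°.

The two traces are lines in the plane: v₁ = (sin 345°·cos 25°, cos 345°·cos 25°, −sin 25°), v₂ = (sin 20°·cos 33°, cos 20°·cos 33°, −sin 33°).
The plane normal is n = v₁ × v₂ ∝ (0.144, 0.249, 0.436).
True dip = arccos(n_z / |n|) = arccos(0.8348) = 33.4°.
Dip direction = atan2(0.144, 0.249) = 30° (azimuth of n's horizontal projection).

true dip 33°, dip direction 030°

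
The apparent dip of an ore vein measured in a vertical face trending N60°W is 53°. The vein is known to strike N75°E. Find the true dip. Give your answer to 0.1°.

61.9°

The section is 45° from the strike.
tan δ = tan α / sin β = tan 53° / sin 45° = 1.3270 / 0.7071 = 1.8767
true dip = arctan 1.8767 = 61.95°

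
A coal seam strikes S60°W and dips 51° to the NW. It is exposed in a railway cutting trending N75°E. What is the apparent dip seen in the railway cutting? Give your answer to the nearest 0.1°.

17.7°

The strike is S60°W and the section trends N75°E; the acute angle between them is β = 15°.
tan(apparent dip) = tan 51° · sin 15° = 0.3196
apparent dip = arctan 0.3196 = 17.72°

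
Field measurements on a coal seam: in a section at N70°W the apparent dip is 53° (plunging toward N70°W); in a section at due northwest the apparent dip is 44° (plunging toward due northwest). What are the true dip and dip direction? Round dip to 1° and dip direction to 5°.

Each apparent-dip line lies in the plane. As unit vectors (x east, y north, z up), v₁ plunges 53°→N70°W and v₂ plunges 44°→due northwest.
The plane normal is n = v₁ × v₂ ∝ (-0.263, -0.013, 0.183).
Dip δ = arctan(|n_h|/n_z) = arctan(0.264/0.183) = 55.2°.
The horizontal component of n points toward azimuth atan2(n_x, n_y) = 267°, the dip direction.

true dip 55°, dip direction 265°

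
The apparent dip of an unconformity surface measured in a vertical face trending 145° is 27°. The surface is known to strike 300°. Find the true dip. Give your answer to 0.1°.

50.3°

β = acute angle between strike 300° and section 145° = 25°.
tan(true dip) = tan 27° / sin 25° = 1.2056
δ = arctan(1.2056) = 50.33°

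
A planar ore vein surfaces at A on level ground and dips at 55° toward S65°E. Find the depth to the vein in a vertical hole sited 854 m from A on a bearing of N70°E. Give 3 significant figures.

The hole lies 45° from the dip direction, so the down-dip offset is 854 × cos 45° = 603.87 m.
Depth = down-dip offset × tan(dip) = 603.87 × tan 55° = 603.87 × 1.4281
Depth = 862.41 m

862 m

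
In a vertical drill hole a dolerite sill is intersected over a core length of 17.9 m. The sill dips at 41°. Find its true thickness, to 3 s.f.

True thickness t = h · cos(dip) = 17.9 × cos 41°
t = 17.9 × 0.7547 = 13.509 m

13.5 m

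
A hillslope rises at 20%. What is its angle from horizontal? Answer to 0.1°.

tan θ = 20/100 = 0.2000
θ = arctan(0.2000) = 11.31°

11.3°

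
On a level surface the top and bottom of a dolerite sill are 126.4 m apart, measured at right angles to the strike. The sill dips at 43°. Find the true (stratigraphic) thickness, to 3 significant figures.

True thickness t = w · sin(dip) = 126.4 × sin 43°
t = 126.4 × 0.6820 = 86.205 m

86.2 m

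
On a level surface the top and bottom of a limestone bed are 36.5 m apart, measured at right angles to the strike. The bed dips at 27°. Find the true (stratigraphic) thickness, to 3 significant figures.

True thickness t = w · sin(dip) = 36.5 × sin 27°
t = 36.5 × 0.4540 = 16.571 m

16.6 m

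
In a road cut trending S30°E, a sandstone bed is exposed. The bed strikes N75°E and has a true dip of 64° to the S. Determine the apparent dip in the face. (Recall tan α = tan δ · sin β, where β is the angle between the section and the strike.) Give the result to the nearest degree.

63°

The section lies 75° from the strike.
tan(apparent dip) = tan 64° · sin 75° = 1.9804
apparent dip = arctan 1.9804 = 63.21°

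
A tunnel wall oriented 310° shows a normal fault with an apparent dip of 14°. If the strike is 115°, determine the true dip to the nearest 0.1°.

43.9°

β = acute angle between strike 115° and section 310° = 15°.
tan δ = tan α / sin β = tan 14° / sin 15° = 0.2493 / 0.2588 = 0.9633
true dip = arctan 0.9633 = 43.93°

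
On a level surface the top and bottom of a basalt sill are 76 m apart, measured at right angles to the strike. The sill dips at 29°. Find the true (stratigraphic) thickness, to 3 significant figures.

36.8 m

True thickness t = w · sin(dip) = 76 × sin 29°
t = 76 × 0.4848 = 36.846 m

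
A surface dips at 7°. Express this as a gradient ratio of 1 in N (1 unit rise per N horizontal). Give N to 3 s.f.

1 : N means tan θ = 1/N, so N = 1/tan 7° = 1/0.1228

1 in 8.14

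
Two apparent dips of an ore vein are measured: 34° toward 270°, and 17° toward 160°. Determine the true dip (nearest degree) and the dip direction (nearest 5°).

true dip 41°, dip direction 230°

The two traces are lines in the plane: v₁ = (sin 270°·cos 34°, cos 270°·cos 34°, −sin 34°), v₂ = (sin 160°·cos 17°, cos 160°·cos 17°, −sin 17°).
n = v₁ × v₂ = (-0.503, -0.425, 0.745) (taken with n_z > 0).
Dip δ = arctan(|n_h|/n_z) = arctan(0.658/0.745) = 41.5°.
Dip direction = azimuth of (n_x, n_y) = atan2(-0.503, -0.425) = 230°.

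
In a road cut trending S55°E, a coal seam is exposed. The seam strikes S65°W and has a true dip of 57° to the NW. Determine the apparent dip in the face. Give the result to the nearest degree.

The strike is S65°W and the section trends S55°E; the acute angle between them is β = 60°.
tan α = tan 57° × sin 60° = 1.5399 × 0.8660 = 1.3336
apparent dip = arctan 1.3336 = 53.13°

53°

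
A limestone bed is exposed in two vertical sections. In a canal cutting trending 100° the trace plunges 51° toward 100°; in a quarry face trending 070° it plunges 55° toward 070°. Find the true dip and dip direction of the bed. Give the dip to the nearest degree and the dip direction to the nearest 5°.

true dip 55°, dip direction 070°

Each apparent-dip line lies in the plane. As unit vectors (x east, y north, z up), v₁ plunges 51°→100° and v₂ plunges 55°→070°.
The plane normal is n = v₁ × v₂ ∝ (0.242, 0.089, 0.180).
True dip = arccos(n_z / |n|) = arccos(0.5736) = 55.0°.
The horizontal component of n points toward azimuth atan2(n_x, n_y) = 70°, the dip direction.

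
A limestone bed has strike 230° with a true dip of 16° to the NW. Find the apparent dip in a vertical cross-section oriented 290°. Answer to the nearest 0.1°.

The section lies 60° from the strike.
tan(apparent dip) = tan 16° · sin 60° = 0.2483
α = arctan(0.2483) = 13.95°

13.9°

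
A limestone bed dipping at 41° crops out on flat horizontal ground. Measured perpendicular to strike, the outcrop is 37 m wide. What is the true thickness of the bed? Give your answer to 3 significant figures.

True thickness t = w · sin(dip) = 37 × sin 41°
t = 37 × 0.6561 = 24.274 m

24.3 m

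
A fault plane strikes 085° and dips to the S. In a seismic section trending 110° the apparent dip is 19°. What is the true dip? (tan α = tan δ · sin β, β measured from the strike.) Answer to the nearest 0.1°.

The section is 25° from the strike.
tan(true dip) = tan 19° / sin 25° = 0.8147
true dip = arctan 0.8147 = 39.17°

39.2°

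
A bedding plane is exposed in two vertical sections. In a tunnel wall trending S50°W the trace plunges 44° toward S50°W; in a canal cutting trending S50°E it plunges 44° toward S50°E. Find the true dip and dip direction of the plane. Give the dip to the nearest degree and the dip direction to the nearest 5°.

true dip 56°, dip direction 180°

Each apparent-dip line lies in the plane. As unit vectors (x east, y north, z up), v₁ plunges 44°→S50°W and v₂ plunges 44°→S50°E.
n = v₁ × v₂ = (0.000, -0.766, 0.510) (taken with n_z > 0).
Dip δ = arctan(|n_h|/n_z) = arctan(0.766/0.510) = 56.4°.
The horizontal component of n points toward azimuth atan2(n_x, n_y) = 180°, the dip direction.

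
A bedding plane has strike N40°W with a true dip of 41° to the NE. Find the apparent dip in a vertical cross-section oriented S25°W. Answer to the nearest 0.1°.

Angle between strike (N40°W) and section (S25°W): β = 65°.
tan α = tan 41° × sin 65° = 0.8693 × 0.9063 = 0.7878
α = arctan(0.7878) = 38.23°

38.2°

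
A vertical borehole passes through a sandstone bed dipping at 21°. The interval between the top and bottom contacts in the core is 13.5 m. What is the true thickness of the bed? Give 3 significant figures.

True thickness t = h · cos(dip) = 13.5 × cos 21°
t = 13.5 × 0.9336 = 12.603 m

12.6 m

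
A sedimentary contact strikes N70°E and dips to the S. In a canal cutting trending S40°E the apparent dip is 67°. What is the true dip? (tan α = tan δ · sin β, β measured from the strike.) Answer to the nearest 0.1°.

The section is 70° from the strike.
tan δ = tan α / sin β = tan 67° / sin 70° = 2.3559 / 0.9397 = 2.5070
true dip = arctan 2.5070 = 68.25°

68.3°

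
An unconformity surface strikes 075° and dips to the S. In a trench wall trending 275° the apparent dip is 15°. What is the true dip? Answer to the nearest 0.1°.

38.1°

β = acute angle between strike 075° and section 275° = 20°.
tan δ = tan α / sin β = tan 15° / sin 20° = 0.2679 / 0.3420 = 0.7834
δ = arctan(0.7834) = 38.08°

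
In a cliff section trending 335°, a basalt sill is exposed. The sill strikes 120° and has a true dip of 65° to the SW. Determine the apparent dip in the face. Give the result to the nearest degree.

The section lies 35° from the strike.
tan(apparent dip) = tan 65° · sin 35° = 1.2300
apparent dip = arctan 1.2300 = 50.89°

51°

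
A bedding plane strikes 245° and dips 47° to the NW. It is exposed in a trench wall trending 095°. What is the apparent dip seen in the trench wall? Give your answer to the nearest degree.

28°

The strike is 245° and the section trends 095°; the acute angle between them is β = 30°.
tan α = tan 47° × sin 30° = 1.0724 × 0.5000 = 0.5362
apparent dip = arctan 0.5362 = 28.20°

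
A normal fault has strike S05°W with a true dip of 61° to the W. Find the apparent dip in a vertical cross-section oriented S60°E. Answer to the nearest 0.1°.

The section lies 65° from the strike.
tan α = tan 61° × sin 65° = 1.8040 × 0.9063 = 1.6350
α = arctan(1.6350) = 58.55°

58.5°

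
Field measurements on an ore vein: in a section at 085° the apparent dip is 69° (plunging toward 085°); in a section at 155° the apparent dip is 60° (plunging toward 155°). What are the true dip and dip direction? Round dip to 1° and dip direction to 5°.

true dip 70°, dip direction 105°

The two traces are lines in the plane: v₁ = (sin 85°·cos 69°, cos 85°·cos 69°, −sin 69°), v₂ = (sin 155°·cos 60°, cos 155°·cos 60°, −sin 60°).
The plane normal is n = v₁ × v₂ ∝ (0.450, -0.112, 0.168).
True dip = arccos(n_z / |n|) = arccos(0.3412) = 70.0°.
Dip direction = atan2(0.450, -0.112) = 104° (azimuth of n's horizontal projection).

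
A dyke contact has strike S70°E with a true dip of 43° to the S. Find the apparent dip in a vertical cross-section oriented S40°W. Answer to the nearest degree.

41°

The strike is S70°E and the section trends S40°W; the acute angle between them is β = 70°.
tan(apparent dip) = tan 43° · sin 70° = 0.8763
α = arctan(0.8763) = 41.23°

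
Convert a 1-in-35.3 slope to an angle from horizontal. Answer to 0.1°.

1.6°

tan θ = 1/35.3 = 0.0283
θ = arctan(0.0283) = 1.62°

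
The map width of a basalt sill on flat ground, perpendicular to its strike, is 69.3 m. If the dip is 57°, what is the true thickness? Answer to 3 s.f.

True thickness t = w · sin(dip) = 69.3 × sin 57°
t = 69.3 × 0.8387 = 58.120 m

58.1 m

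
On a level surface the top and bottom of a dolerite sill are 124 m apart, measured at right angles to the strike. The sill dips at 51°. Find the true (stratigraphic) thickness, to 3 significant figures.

True thickness t = w · sin(dip) = 124 × sin 51°
t = 124 × 0.7771 = 96.366 m

96.4 m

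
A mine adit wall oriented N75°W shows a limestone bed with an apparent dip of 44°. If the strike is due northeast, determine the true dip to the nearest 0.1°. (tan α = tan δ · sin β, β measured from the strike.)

The section is 60° from the strike.
tan δ = tan α / sin β = tan 44° / sin 60° = 0.9657 / 0.8660 = 1.1151
δ = arctan(1.1151) = 48.11°

48.1°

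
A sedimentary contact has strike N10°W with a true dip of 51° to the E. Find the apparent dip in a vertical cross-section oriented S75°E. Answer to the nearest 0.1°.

The strike is N10°W and the section trends S75°E; the acute angle between them is β = 65°.
tan α = tan 51° × sin 65° = 1.2349 × 0.9063 = 1.1192
apparent dip = arctan 1.1192 = 48.22°

48.2°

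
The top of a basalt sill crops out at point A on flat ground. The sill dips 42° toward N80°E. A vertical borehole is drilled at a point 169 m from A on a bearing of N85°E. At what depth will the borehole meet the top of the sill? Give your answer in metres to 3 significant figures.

152 m

The hole lies 5° from the dip direction, so the down-dip offset is 169 × cos 5° = 168.36 m.
Depth = down-dip offset × tan(dip) = 168.36 × tan 42° = 168.36 × 0.9004
Depth = 151.59 m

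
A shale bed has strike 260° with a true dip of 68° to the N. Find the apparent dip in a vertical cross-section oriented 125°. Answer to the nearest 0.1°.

The strike is 260° and the section trends 125°; the acute angle between them is β = 45°.
tan α = tan 68° × sin 45° = 2.4751 × 0.7071 = 1.7502
apparent dip = arctan 1.7502 = 60.26°

60.3°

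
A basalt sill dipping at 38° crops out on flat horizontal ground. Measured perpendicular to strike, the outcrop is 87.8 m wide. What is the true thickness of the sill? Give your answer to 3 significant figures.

True thickness t = w · sin(dip) = 87.8 × sin 38°
t = 87.8 × 0.6157 = 54.055 m

54.1 m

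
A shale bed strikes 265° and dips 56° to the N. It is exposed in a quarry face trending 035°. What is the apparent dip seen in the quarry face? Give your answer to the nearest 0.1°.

The strike is 265° and the section trends 035°; the acute angle between them is β = 50°.
tan α = tan 56° × sin 50° = 1.4826 × 0.7660 = 1.1357
apparent dip = arctan 1.1357 = 48.64°

48.6°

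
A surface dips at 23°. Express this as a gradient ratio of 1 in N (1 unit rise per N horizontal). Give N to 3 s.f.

1 : N means tan θ = 1/N, so N = 1/tan 23° = 1/0.4245

1 in 2.36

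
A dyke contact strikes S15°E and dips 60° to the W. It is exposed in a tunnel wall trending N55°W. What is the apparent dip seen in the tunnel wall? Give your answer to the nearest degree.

The section lies 40° from the strike.
tan α = tan 60° × sin 40° = 1.7321 × 0.6428 = 1.1133
apparent dip = arctan 1.1133 = 48.07°

48°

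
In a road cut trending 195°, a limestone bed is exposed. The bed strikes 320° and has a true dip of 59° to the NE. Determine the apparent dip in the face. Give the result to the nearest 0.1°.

53.7°

Angle between strike (320°) and section (195°): β = 55°.
tan α = tan 59° × sin 55° = 1.6643 × 0.8192 = 1.3633
α = arctan(1.3633) = 53.74°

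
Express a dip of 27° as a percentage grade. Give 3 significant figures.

grade % = 100 × tan 27° = 100 × 0.5095

51.0%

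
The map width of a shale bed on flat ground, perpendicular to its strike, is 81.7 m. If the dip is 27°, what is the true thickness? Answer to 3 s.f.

True thickness t = w · sin(dip) = 81.7 × sin 27°
t = 81.7 × 0.4540 = 37.091 m

37.1 m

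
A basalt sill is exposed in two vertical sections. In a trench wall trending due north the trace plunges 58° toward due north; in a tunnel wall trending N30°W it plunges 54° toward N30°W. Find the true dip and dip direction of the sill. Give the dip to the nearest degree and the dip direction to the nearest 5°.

Each apparent-dip line lies in the plane. As unit vectors (x east, y north, z up), v₁ plunges 58°→due north and v₂ plunges 54°→N30°W.
Cross product v₁ × v₂ gives the pole to the plane: n ∝ (0.003, 0.249, 0.156).
Dip δ = arctan(|n_h|/n_z) = arctan(0.249/0.156) = 58.0°.
Dip direction = azimuth of (n_x, n_y) = atan2(0.003, 0.249) = 1°.

true dip 58°, dip direction 000°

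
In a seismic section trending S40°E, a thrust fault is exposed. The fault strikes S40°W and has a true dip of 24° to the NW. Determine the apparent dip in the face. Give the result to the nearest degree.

The section lies 80° from the strike.
tan α = tan 24° × sin 80° = 0.4452 × 0.9848 = 0.4385
apparent dip = arctan 0.4385 = 23.68°

24°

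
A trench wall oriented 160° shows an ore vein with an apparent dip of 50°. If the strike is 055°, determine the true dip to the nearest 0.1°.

β = acute angle between strike 055° and section 160° = 75°.
tan(true dip) = tan 50° / sin 75° = 1.2338
δ = arctan(1.2338) = 50.97°

51.0°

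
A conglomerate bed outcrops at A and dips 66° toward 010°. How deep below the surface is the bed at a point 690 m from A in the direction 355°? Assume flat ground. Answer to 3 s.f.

1500 m

The hole lies 15° from the dip direction, so the down-dip offset is 690 × cos 15° = 666.49 m.
Depth = down-dip offset × tan(dip) = 666.49 × tan 66° = 666.49 × 2.2460
Depth = 1496.96 m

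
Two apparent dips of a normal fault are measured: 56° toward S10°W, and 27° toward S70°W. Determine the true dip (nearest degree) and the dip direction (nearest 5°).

The two traces are lines in the plane: v₁ = (sin 190°·cos 56°, cos 190°·cos 56°, −sin 56°), v₂ = (sin 250°·cos 27°, cos 250°·cos 27°, −sin 27°).
Cross product v₁ × v₂ gives the pole to the plane: n ∝ (0.003, -0.650, 0.431).
True dip = arccos(n_z / |n|) = arccos(0.5530) = 56.4°.
The horizontal component of n points toward azimuth atan2(n_x, n_y) = 180°, the dip direction.

true dip 56°, dip direction 180°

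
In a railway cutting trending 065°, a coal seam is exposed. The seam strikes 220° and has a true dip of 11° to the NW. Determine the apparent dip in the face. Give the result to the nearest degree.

5°

The section lies 25° from the strike.
tan(apparent dip) = tan 11° · sin 25° = 0.0821
α = arctan(0.0821) = 4.70°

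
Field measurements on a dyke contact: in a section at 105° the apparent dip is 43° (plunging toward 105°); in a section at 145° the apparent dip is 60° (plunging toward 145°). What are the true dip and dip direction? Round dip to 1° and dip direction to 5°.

true dip 61°, dip direction 165°

Represent each trace as a vector plunging at its apparent dip toward its trend (east-north-up frame): v₁ = (0.706, -0.189, -0.682), v₂ = (0.287, -0.410, -0.866).
n = v₁ × v₂ = (0.115, -0.416, 0.235) (taken with n_z > 0).
Dip δ = arctan(|n_h|/n_z) = arctan(0.432/0.235) = 61.4°.
Dip direction = azimuth of (n_x, n_y) = atan2(0.115, -0.416) = 165°.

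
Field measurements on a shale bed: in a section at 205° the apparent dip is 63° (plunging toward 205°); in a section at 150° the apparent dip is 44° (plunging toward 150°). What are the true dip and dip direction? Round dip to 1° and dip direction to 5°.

Represent each trace as a vector plunging at its apparent dip toward its trend (east-north-up frame): v₁ = (-0.192, -0.411, -0.891), v₂ = (0.360, -0.623, -0.695).
The plane normal is n = v₁ × v₂ ∝ (-0.269, -0.454, 0.268).
True dip = arccos(n_z / |n|) = arccos(0.4522) = 63.1°.
The horizontal component of n points toward azimuth atan2(n_x, n_y) = 211°, the dip direction.

true dip 63°, dip direction 210°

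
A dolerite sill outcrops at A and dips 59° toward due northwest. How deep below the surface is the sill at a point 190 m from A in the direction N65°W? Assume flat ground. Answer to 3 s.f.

297 m

The hole lies 20° from the dip direction, so the down-dip offset is 190 × cos 20° = 178.54 m.
Depth = down-dip offset × tan(dip) = 178.54 × tan 59° = 178.54 × 1.6643
Depth = 297.14 m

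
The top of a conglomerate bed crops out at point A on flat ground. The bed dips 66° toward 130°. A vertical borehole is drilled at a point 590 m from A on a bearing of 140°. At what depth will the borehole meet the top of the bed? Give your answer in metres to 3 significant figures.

1310 m

The hole lies 10° from the dip direction, so the down-dip offset is 590 × cos 10° = 581.04 m.
Depth = down-dip offset × tan(dip) = 581.04 × tan 66° = 581.04 × 2.2460
Depth = 1305.03 m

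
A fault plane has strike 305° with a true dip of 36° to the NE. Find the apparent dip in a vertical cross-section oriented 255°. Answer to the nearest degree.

The section lies 50° from the strike.
tan(apparent dip) = tan 36° · sin 50° = 0.5566
α = arctan(0.5566) = 29.10°

29°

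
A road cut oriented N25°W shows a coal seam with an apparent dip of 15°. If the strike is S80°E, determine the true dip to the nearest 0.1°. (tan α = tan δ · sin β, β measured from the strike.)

β = acute angle between strike S80°E and section N25°W = 55°.
tan δ = tan α / sin β = tan 15° / sin 55° = 0.2679 / 0.8192 = 0.3271
true dip = arctan 0.3271 = 18.11°

18.1°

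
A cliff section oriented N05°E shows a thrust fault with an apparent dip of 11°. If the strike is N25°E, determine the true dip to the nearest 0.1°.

29.6°

The section is 20° from the strike.
tan δ = tan α / sin β = tan 11° / sin 20° = 0.1944 / 0.3420 = 0.5683
true dip = arctan 0.5683 = 29.61°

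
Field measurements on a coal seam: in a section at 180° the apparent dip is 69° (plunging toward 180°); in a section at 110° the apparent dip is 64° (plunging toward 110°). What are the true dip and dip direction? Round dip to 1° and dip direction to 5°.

true dip 71°, dip direction 155°

Each apparent-dip line lies in the plane. As unit vectors (x east, y north, z up), v₁ plunges 69°→180° and v₂ plunges 64°→110°.
Cross product v₁ × v₂ gives the pole to the plane: n ∝ (0.182, -0.385, 0.148).
tan δ = √(n_x²+n_y²)/n_z = 0.426/0.148, so δ = 70.9°.
The horizontal component of n points toward azimuth atan2(n_x, n_y) = 155°, the dip direction.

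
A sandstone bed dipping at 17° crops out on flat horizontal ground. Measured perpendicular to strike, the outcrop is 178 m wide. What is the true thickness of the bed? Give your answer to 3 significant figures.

True thickness t = w · sin(dip) = 178 × sin 17°
t = 178 × 0.2924 = 52.042 m

52.0 m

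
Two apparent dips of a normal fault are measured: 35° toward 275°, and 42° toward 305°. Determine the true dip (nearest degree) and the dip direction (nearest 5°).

true dip 42°, dip direction 315°

Each apparent-dip line lies in the plane. As unit vectors (x east, y north, z up), v₁ plunges 35°→275° and v₂ plunges 42°→305°.
Cross product v₁ × v₂ gives the pole to the plane: n ∝ (-0.197, 0.197, 0.304).
Dip δ = arctan(|n_h|/n_z) = arctan(0.278/0.304) = 42.4°.
Dip direction = atan2(-0.197, 0.197) = 315° (azimuth of n's horizontal projection).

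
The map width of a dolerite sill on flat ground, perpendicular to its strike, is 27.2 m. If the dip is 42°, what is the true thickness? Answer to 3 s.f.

True thickness t = w · sin(dip) = 27.2 × sin 42°
t = 27.2 × 0.6691 = 18.200 m

18.2 m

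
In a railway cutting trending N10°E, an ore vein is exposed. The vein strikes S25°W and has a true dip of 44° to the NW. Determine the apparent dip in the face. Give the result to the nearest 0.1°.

14.0°

The strike is S25°W and the section trends N10°E; the acute angle between them is β = 15°.
tan(apparent dip) = tan 44° · sin 15° = 0.2499
apparent dip = arctan 0.2499 = 14.03°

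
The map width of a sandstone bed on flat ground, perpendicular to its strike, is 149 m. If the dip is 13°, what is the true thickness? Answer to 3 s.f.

True thickness t = w · sin(dip) = 149 × sin 13°
t = 149 × 0.2250 = 33.518 m

33.5 m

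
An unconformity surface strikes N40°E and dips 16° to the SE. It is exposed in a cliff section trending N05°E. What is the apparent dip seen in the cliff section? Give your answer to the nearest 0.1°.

The strike is N40°E and the section trends N05°E; the acute angle between them is β = 35°.
tan(apparent dip) = tan 16° · sin 35° = 0.1645
α = arctan(0.1645) = 9.34°

9.3°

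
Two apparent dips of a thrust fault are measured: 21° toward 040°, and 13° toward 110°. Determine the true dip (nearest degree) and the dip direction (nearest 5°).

true dip 22°, dip direction 055°

The two traces are lines in the plane: v₁ = (sin 40°·cos 21°, cos 40°·cos 21°, −sin 21°), v₂ = (sin 110°·cos 13°, cos 110°·cos 13°, −sin 13°).
The plane normal is n = v₁ × v₂ ∝ (0.280, 0.193, 0.855).
tan δ = √(n_x²+n_y²)/n_z = 0.340/0.855, so δ = 21.7°.
Dip direction = azimuth of (n_x, n_y) = atan2(0.280, 0.193) = 55°.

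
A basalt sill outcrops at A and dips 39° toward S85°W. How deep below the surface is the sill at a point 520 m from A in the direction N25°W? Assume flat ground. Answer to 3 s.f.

144 m

The hole lies 70° from the dip direction, so the down-dip offset is 520 × cos 70° = 177.85 m.
Depth = down-dip offset × tan(dip) = 177.85 × tan 39° = 177.85 × 0.8098
Depth = 144.02 m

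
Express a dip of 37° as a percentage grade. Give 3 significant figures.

grade % = 100 × tan 37° = 100 × 0.7536

75.4%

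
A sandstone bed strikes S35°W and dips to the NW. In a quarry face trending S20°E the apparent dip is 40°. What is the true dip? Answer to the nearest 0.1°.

β = acute angle between strike S35°W and section S20°E = 55°.
tan(true dip) = tan 40° / sin 55° = 1.0244
true dip = arctan 1.0244 = 45.69°

45.7°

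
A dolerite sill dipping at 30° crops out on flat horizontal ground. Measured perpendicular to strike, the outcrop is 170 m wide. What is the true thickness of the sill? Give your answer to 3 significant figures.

True thickness t = w · sin(dip) = 170 × sin 30°
t = 170 × 0.5000 = 85.000 m

85.0 m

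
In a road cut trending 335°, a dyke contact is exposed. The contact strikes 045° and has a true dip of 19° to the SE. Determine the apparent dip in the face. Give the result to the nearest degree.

18°

The section lies 70° from the strike.
tan(apparent dip) = tan 19° · sin 70° = 0.3236
apparent dip = arctan 0.3236 = 17.93°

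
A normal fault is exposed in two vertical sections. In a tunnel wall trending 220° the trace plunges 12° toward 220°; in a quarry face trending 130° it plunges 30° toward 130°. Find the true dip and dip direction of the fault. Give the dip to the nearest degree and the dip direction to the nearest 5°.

true dip 32°, dip direction 150°

Represent each trace as a vector plunging at its apparent dip toward its trend (east-north-up frame): v₁ = (-0.629, -0.749, -0.208), v₂ = (0.663, -0.557, -0.500).
The plane normal is n = v₁ × v₂ ∝ (0.259, -0.452, 0.847).
Dip δ = arctan(|n_h|/n_z) = arctan(0.521/0.847) = 31.6°.
Dip direction = azimuth of (n_x, n_y) = atan2(0.259, -0.452) = 150°.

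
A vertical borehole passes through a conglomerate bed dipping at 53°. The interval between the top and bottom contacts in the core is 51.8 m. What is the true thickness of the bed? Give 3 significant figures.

31.2 m

True thickness t = h · cos(dip) = 51.8 × cos 53°
t = 51.8 × 0.6018 = 31.174 m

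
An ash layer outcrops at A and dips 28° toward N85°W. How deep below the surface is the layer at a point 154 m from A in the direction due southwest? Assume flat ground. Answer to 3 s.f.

52.6 m

The hole lies 50° from the dip direction, so the down-dip offset is 154 × cos 50° = 98.99 m.
Depth = down-dip offset × tan(dip) = 98.99 × tan 28° = 98.99 × 0.5317
Depth = 52.63 m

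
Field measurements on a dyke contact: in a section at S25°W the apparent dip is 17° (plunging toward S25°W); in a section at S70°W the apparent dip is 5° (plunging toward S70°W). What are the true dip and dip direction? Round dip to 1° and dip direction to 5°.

true dip 20°, dip direction 175°

The two traces are lines in the plane: v₁ = (sin 205°·cos 17°, cos 205°·cos 17°, −sin 17°), v₂ = (sin 250°·cos 5°, cos 250°·cos 5°, −sin 5°).
n = v₁ × v₂ = (0.024, -0.238, 0.674) (taken with n_z > 0).
Dip δ = arctan(|n_h|/n_z) = arctan(0.240/0.674) = 19.6°.
Dip direction = azimuth of (n_x, n_y) = atan2(0.024, -0.238) = 174°.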